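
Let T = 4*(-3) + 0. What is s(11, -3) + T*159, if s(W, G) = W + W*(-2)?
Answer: -1919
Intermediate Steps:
T = -12 (T = -12 + 0 = -12)
s(W, G) = -W (s(W, G) = W - 2*W = -W)
s(11, -3) + T*159 = -1*11 - 12*159 = -11 - 1908 = -1919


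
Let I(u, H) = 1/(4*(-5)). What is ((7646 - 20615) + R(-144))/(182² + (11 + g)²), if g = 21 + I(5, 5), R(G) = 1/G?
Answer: -46688425/122921289 ≈ -0.37982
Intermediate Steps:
I(u, H) = -1/20 (I(u, H) = 1/(-20) = -1/20)
g = 419/20 (g = 21 - 1/20 = 419/20 ≈ 20.950)
((7646 - 20615) + R(-144))/(182² + (11 + g)²) = ((7646 - 20615) + 1/(-144))/(182² + (11 + 419/20)²) = (-12969 - 1/144)/(33124 + (639/20)²) = -1867537/(144*(33124 + 408321/400)) = -1867537/(144*13657921/400) = -1867537/144*400/13657921 = -46688425/122921289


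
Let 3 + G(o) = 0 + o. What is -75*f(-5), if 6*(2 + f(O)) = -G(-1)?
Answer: 100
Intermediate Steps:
G(o) = -3 + o (G(o) = -3 + (0 + o) = -3 + o)
f(O) = -4/3 (f(O) = -2 + (-(-3 - 1))/6 = -2 + (-1*(-4))/6 = -2 + (⅙)*4 = -2 + ⅔ = -4/3)
-75*f(-5) = -75*(-4/3) = 100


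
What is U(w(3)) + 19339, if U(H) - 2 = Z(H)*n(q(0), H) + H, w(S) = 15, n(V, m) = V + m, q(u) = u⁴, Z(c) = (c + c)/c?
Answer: 19386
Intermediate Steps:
Z(c) = 2 (Z(c) = (2*c)/c = 2)
U(H) = 2 + 3*H (U(H) = 2 + (2*(0⁴ + H) + H) = 2 + (2*(0 + H) + H) = 2 + (2*H + H) = 2 + 3*H)
U(w(3)) + 19339 = (2 + 3*15) + 19339 = (2 + 45) + 19339 = 47 + 19339 = 19386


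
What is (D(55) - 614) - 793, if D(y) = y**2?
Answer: 1618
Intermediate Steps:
(D(55) - 614) - 793 = (55**2 - 614) - 793 = (3025 - 614) - 793 = 2411 - 793 = 1618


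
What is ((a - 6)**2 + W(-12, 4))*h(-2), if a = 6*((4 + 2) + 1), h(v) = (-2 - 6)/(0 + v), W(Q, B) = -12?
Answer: 5136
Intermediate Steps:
h(v) = -8/v
a = 42 (a = 6*(6 + 1) = 6*7 = 42)
((a - 6)**2 + W(-12, 4))*h(-2) = ((42 - 6)**2 - 12)*(-8/(-2)) = (36**2 - 12)*(-8*(-1/2)) = (1296 - 12)*4 = 1284*4 = 5136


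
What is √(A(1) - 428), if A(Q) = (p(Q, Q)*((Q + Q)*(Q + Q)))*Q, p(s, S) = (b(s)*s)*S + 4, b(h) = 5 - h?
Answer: 6*I*√11 ≈ 19.9*I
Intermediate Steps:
p(s, S) = 4 + S*s*(5 - s) (p(s, S) = ((5 - s)*s)*S + 4 = (s*(5 - s))*S + 4 = S*s*(5 - s) + 4 = 4 + S*s*(5 - s))
A(Q) = 4*Q³*(4 - Q²*(-5 + Q)) (A(Q) = ((4 - Q*Q*(-5 + Q))*((Q + Q)*(Q + Q)))*Q = ((4 - Q²*(-5 + Q))*((2*Q)*(2*Q)))*Q = ((4 - Q²*(-5 + Q))*(4*Q²))*Q = (4*Q²*(4 - Q²*(-5 + Q)))*Q = 4*Q³*(4 - Q²*(-5 + Q)))
√(A(1) - 428) = √(4*1³*(4 - 1*1²*(-5 + 1)) - 428) = √(4*1*(4 - 1*1*(-4)) - 428) = √(4*1*(4 + 4) - 428) = √(4*1*8 - 428) = √(32 - 428) = √(-396) = 6*I*√11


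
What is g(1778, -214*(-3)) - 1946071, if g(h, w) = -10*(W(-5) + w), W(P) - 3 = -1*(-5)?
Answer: -1952571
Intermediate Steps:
W(P) = 8 (W(P) = 3 - 1*(-5) = 3 + 5 = 8)
g(h, w) = -80 - 10*w (g(h, w) = -10*(8 + w) = -80 - 10*w)
g(1778, -214*(-3)) - 1946071 = (-80 - (-2140)*(-3)) - 1946071 = (-80 - 10*642) - 1946071 = (-80 - 6420) - 1946071 = -6500 - 1946071 = -1952571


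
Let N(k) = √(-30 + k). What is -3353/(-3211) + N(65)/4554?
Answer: 3353/3211 + √35/4554 ≈ 1.0455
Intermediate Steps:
-3353/(-3211) + N(65)/4554 = -3353/(-3211) + √(-30 + 65)/4554 = -3353*(-1/3211) + √35*(1/4554) = 3353/3211 + √35/4554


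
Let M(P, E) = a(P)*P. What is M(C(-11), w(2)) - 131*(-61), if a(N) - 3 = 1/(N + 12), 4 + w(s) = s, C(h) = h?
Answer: 7947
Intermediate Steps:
w(s) = -4 + s
a(N) = 3 + 1/(12 + N) (a(N) = 3 + 1/(N + 12) = 3 + 1/(12 + N))
M(P, E) = P*(37 + 3*P)/(12 + P) (M(P, E) = ((37 + 3*P)/(12 + P))*P = P*(37 + 3*P)/(12 + P))
M(C(-11), w(2)) - 131*(-61) = -11*(37 + 3*(-11))/(12 - 11) - 131*(-61) = -11*(37 - 33)/1 + 7991 = -11*1*4 + 7991 = -44 + 7991 = 7947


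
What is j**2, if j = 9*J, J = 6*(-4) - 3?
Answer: 59049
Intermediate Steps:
J = -27 (J = -24 - 3 = -27)
j = -243 (j = 9*(-27) = -243)
j**2 = (-243)**2 = 59049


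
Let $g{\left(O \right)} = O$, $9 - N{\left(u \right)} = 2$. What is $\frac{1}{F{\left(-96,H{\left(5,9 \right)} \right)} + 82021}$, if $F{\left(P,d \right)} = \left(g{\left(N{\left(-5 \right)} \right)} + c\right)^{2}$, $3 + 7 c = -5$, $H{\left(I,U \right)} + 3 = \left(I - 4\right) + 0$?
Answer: $\frac{49}{4020710} \approx 1.2187 \cdot 10^{-5}$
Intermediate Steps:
$H{\left(I,U \right)} = -7 + I$ ($H{\left(I,U \right)} = -3 + \left(\left(I - 4\right) + 0\right) = -3 + \left(\left(-4 + I\right) + 0\right) = -3 + \left(-4 + I\right) = -7 + I$)
$N{\left(u \right)} = 7$ ($N{\left(u \right)} = 9 - 2 = 7$)
$c = - \frac{8}{7}$ ($c = - \frac{3}{7} + \frac{1}{7} \left(-5\right) = - \frac{3}{7} - \frac{5}{7} = - \frac{8}{7} \approx -1.1429$)
$F{\left(P,d \right)} = \frac{1681}{49}$ ($F{\left(P,d \right)} = \left(7 - \frac{8}{7}\right)^{2} = \left(\frac{41}{7}\right)^{2} = \frac{1681}{49}$)
$\frac{1}{F{\left(-96,H{\left(5,9 \right)} \right)} + 82021} = \frac{1}{\frac{1681}{49} + 82021} = \frac{1}{\frac{4020710}{49}} = \frac{49}{4020710}$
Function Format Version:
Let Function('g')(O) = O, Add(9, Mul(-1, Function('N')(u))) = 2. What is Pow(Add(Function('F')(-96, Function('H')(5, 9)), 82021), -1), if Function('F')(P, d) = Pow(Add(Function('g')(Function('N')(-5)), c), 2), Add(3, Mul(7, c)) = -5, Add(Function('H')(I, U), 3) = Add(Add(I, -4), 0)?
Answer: Rational(49, 4020710) ≈ 1.2187e-5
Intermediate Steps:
Function('H')(I, U) = Add(-7, I) (Function('H')(I, U) = Add(-3, Add(Add(I, -4), 0)) = Add(-3, Add(Add(-4, I), 0)) = Add(-3, Add(-4, I)) = Add(-7, I))
Function('N')(u) = 7 (Function('N')(u) = Add(9, Mul(-1, 2)) = Add(9, -2) = 7)
c = Rational(-8, 7) (c = Add(Rational(-3, 7), Mul(Rational(1, 7), -5)) = Add(Rational(-3, 7), Rational(-5, 7)) = Rational(-8, 7) ≈ -1.1429)
Function('F')(P, d) = Rational(1681, 49) (Function('F')(P, d) = Pow(Add(7, Rational(-8, 7)), 2) = Pow(Rational(41, 7), 2) = Rational(1681, 49))
Pow(Add(Function('F')(-96, Function('H')(5, 9)), 82021), -1) = Pow(Add(Rational(1681, 49), 82021), -1) = Pow(Rational(4020710, 49), -1) = Rational(49, 4020710)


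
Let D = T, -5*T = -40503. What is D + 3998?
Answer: 60493/5 ≈ 12099.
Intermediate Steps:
T = 40503/5 (T = -⅕*(-40503) = 40503/5 ≈ 8100.6)
D = 40503/5 ≈ 8100.6
D + 3998 = 40503/5 + 3998 = 60493/5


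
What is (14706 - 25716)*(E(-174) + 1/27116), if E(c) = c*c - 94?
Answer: -4505375197065/13558 ≈ -3.3230e+8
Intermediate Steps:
E(c) = -94 + c² (E(c) = c² - 94 = -94 + c²)
(14706 - 25716)*(E(-174) + 1/27116) = (14706 - 25716)*((-94 + (-174)²) + 1/27116) = -11010*((-94 + 30276) + 1/27116) = -11010*(30182 + 1/27116) = -11010*818415113/27116 = -4505375197065/13558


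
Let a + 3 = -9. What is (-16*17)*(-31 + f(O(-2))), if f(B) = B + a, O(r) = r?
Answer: 12240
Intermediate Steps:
a = -12 (a = -3 - 9 = -12)
f(B) = -12 + B (f(B) = B - 12 = -12 + B)
(-16*17)*(-31 + f(O(-2))) = (-16*17)*(-31 + (-12 - 2)) = -272*(-31 - 14) = -272*(-45) = 12240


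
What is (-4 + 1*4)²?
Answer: 0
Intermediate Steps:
(-4 + 1*4)² = (-4 + 4)² = 0² = 0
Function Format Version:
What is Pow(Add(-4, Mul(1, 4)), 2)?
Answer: 0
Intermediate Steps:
Pow(Add(-4, Mul(1, 4)), 2) = Pow(Add(-4, 4), 2) = Pow(0, 2) = 0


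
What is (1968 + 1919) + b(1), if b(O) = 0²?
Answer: 3887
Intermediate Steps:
b(O) = 0
(1968 + 1919) + b(1) = (1968 + 1919) + 0 = 3887 + 0 = 3887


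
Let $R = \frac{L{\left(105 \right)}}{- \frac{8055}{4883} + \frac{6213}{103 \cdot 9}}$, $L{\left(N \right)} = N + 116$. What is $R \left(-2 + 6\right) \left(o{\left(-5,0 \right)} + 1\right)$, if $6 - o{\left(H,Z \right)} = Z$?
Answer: $\frac{4668372618}{3811849} \approx 1224.7$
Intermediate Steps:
$L{\left(N \right)} = 116 + N$
$o{\left(H,Z \right)} = 6 - Z$
$R = \frac{333455187}{7623698}$ ($R = \frac{116 + 105}{- \frac{8055}{4883} + \frac{6213}{103 \cdot 9}} = \frac{221}{\left(-8055\right) \frac{1}{4883} + \frac{6213}{927}} = \frac{221}{- \frac{8055}{4883} + 6213 \cdot \frac{1}{927}} = \frac{221}{- \frac{8055}{4883} + \frac{2071}{309}} = \frac{221}{\frac{7623698}{1508847}} = 221 \cdot \frac{1508847}{7623698} = \frac{333455187}{7623698} \approx 43.739$)
$R \left(-2 + 6\right) \left(o{\left(-5,0 \right)} + 1\right) = \frac{333455187 \left(-2 + 6\right) \left(\left(6 - 0\right) + 1\right)}{7623698} = \frac{333455187 \cdot 4 \left(\left(6 + 0\right) + 1\right)}{7623698} = \frac{333455187 \cdot 4 \left(6 + 1\right)}{7623698} = \frac{333455187 \cdot 4 \cdot 7}{7623698} = \frac{333455187}{7623698} \cdot 28 = \frac{4668372618}{3811849}$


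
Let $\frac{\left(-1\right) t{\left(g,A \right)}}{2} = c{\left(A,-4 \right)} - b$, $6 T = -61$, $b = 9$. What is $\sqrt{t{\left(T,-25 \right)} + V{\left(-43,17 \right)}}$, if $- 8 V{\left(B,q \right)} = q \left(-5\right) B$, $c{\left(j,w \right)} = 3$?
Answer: $\frac{i \sqrt{7118}}{4} \approx 21.092 i$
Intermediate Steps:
$T = - \frac{61}{6}$ ($T = \frac{1}{6} \left(-61\right) = - \frac{61}{6} \approx -10.167$)
$V{\left(B,q \right)} = \frac{5 B q}{8}$ ($V{\left(B,q \right)} = - \frac{q \left(-5\right) B}{8} = - \frac{- 5 q B}{8} = - \frac{\left(-5\right) B q}{8} = \frac{5 B q}{8}$)
$t{\left(g,A \right)} = 12$ ($t{\left(g,A \right)} = - 2 \left(3 - 9\right) = \left(-2\right) \left(-6\right) = 12$)
$\sqrt{t{\left(T,-25 \right)} + V{\left(-43,17 \right)}} = \sqrt{12 + \frac{5}{8} \left(-43\right) 17} = \sqrt{12 - \frac{3655}{8}} = \sqrt{- \frac{3559}{8}} = \frac{i \sqrt{7118}}{4}$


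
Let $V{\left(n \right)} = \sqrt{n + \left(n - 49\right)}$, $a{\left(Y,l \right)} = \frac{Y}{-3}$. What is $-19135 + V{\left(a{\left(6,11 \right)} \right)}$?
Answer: $-19135 + i \sqrt{53} \approx -19135.0 + 7.2801 i$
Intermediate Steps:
$a{\left(Y,l \right)} = - \frac{Y}{3}$ ($a{\left(Y,l \right)} = Y \left(- \frac{1}{3}\right) = - \frac{Y}{3}$)
$V{\left(n \right)} = \sqrt{-49 + 2 n}$ ($V{\left(n \right)} = \sqrt{n + \left(-49 + n\right)} = \sqrt{-49 + 2 n}$)
$-19135 + V{\left(a{\left(6,11 \right)} \right)} = -19135 + \sqrt{-49 + 2 \left(\left(- \frac{1}{3}\right) 6\right)} = -19135 + \sqrt{-49 + 2 \left(-2\right)} = -19135 + \sqrt{-49 - 4} = -19135 + \sqrt{-53} = -19135 + i \sqrt{53}$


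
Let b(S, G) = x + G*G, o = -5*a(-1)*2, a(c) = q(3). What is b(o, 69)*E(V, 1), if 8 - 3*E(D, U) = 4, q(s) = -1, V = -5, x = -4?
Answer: 19028/3 ≈ 6342.7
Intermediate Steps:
a(c) = -1
E(D, U) = 4/3 (E(D, U) = 8/3 - ⅓*4 = 8/3 - 4/3 = 4/3)
o = 10 (o = -5*(-1)*2 = 5*2 = 10)
b(S, G) = -4 + G² (b(S, G) = -4 + G*G = -4 + G²)
b(o, 69)*E(V, 1) = (-4 + 69²)*(4/3) = (-4 + 4761)*(4/3) = 4757*(4/3) = 19028/3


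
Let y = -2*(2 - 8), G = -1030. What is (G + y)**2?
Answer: 1036324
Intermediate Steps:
y = 12 (y = -2*(-6) = 12)
(G + y)**2 = (-1030 + 12)**2 = (-1018)**2 = 1036324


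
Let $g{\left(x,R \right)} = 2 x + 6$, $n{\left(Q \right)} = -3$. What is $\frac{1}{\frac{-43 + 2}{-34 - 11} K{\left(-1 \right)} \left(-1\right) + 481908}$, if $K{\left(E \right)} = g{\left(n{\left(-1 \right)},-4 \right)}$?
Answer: $\frac{1}{481908} \approx 2.0751 \cdot 10^{-6}$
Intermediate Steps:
$g{\left(x,R \right)} = 6 + 2 x$
$K{\left(E \right)} = 0$ ($K{\left(E \right)} = 6 + 2 \left(-3\right) = 6 - 6 = 0$)
$\frac{1}{\frac{-43 + 2}{-34 - 11} K{\left(-1 \right)} \left(-1\right) + 481908} = \frac{1}{\frac{-43 + 2}{-34 - 11} \cdot 0 \left(-1\right) + 481908} = \frac{1}{- \frac{41}{-45} \cdot 0 \left(-1\right) + 481908} = \frac{1}{\left(-41\right) \left(- \frac{1}{45}\right) 0 \left(-1\right) + 481908} = \frac{1}{\frac{41}{45} \cdot 0 \left(-1\right) + 481908} = \frac{1}{0 \left(-1\right) + 481908} = \frac{1}{0 + 481908} = \frac{1}{481908}$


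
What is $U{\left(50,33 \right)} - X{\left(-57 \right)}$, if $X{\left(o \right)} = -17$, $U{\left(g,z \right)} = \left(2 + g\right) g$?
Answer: $2617$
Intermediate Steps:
$U{\left(g,z \right)} = g \left(2 + g\right)$
$U{\left(50,33 \right)} - X{\left(-57 \right)} = 50 \left(2 + 50\right) - -17 = 50 \cdot 52 + 17 = 2600 + 17 = 2617$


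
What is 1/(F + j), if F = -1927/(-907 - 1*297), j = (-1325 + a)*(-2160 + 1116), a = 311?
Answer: 1204/1274575591 ≈ 9.4463e-7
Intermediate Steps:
j = 1058616 (j = (-1325 + 311)*(-2160 + 1116) = -1014*(-1044) = 1058616)
F = 1927/1204 (F = -1927/(-907 - 297) = -1927/(-1204) = -1927*(-1/1204) = 1927/1204 ≈ 1.6005)
1/(F + j) = 1/(1927/1204 + 1058616) = 1/(1274575591/1204) = 1204/1274575591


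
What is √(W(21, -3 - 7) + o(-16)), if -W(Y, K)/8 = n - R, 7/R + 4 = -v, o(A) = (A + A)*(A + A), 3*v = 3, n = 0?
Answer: 2*√6330/5 ≈ 31.825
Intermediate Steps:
v = 1 (v = (⅓)*3 = 1)
o(A) = 4*A² (o(A) = (2*A)*(2*A) = 4*A²)
R = -7/5 (R = 7/(-4 - 1*1) = 7/(-4 - 1) = 7/(-5) = 7*(-⅕) = -7/5 ≈ -1.4000)
W(Y, K) = -56/5 (W(Y, K) = -8*(0 - 1*(-7/5)) = -8*(0 + 7/5) = -8*7/5 = -56/5)
√(W(21, -3 - 7) + o(-16)) = √(-56/5 + 4*(-16)²) = √(-56/5 + 4*256) = √(-56/5 + 1024) = √(5064/5) = 2*√6330/5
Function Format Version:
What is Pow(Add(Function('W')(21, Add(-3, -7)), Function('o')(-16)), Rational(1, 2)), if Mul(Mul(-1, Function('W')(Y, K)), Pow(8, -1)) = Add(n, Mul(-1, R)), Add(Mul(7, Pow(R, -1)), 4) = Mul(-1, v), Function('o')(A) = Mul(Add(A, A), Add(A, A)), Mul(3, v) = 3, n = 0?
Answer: Mul(Rational(2, 5), Pow(6330, Rational(1, 2))) ≈ 31.825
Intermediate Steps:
v = 1 (v = Mul(Rational(1, 3), 3) = 1)
Function('o')(A) = Mul(4, Pow(A, 2)) (Function('o')(A) = Mul(Mul(2, A), Mul(2, A)) = Mul(4, Pow(A, 2)))
R = Rational(-7, 5) (R = Mul(7, Pow(Add(-4, Mul(-1, 1)), -1)) = Mul(7, Pow(Add(-4, -1), -1)) = Mul(7, Pow(-5, -1)) = Mul(7, Rational(-1, 5)) = Rational(-7, 5) ≈ -1.4000)
Function('W')(Y, K) = Rational(-56, 5) (Function('W')(Y, K) = Mul(-8, Add(0, Mul(-1, Rational(-7, 5)))) = Mul(-8, Add(0, Rational(7, 5))) = Mul(-8, Rational(7, 5)) = Rational(-56, 5))
Pow(Add(Function('W')(21, Add(-3, -7)), Function('o')(-16)), Rational(1, 2)) = Pow(Add(Rational(-56, 5), Mul(4, Pow(-16, 2))), Rational(1, 2)) = Pow(Add(Rational(-56, 5), Mul(4, 256)), Rational(1, 2)) = Pow(Add(Rational(-56, 5), 1024), Rational(1, 2)) = Pow(Rational(5064, 5), Rational(1, 2)) = Mul(Rational(2, 5), Pow(6330, Rational(1, 2)))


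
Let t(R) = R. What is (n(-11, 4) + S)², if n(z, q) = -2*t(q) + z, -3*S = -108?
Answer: 289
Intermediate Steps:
S = 36 (S = -⅓*(-108) = 36)
n(z, q) = z - 2*q (n(z, q) = -2*q + z = z - 2*q)
(n(-11, 4) + S)² = ((-11 - 2*4) + 36)² = ((-11 - 8) + 36)² = (-19 + 36)² = 17² = 289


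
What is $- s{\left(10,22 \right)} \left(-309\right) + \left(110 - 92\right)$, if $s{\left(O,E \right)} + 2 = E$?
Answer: $6198$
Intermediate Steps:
$s{\left(O,E \right)} = -2 + E$
$- s{\left(10,22 \right)} \left(-309\right) + \left(110 - 92\right) = - (-2 + 22) \left(-309\right) + \left(110 - 92\right) = \left(-1\right) 20 \left(-309\right) + \left(110 - 92\right) = \left(-20\right) \left(-309\right) + 18 = 6180 + 18 = 6198$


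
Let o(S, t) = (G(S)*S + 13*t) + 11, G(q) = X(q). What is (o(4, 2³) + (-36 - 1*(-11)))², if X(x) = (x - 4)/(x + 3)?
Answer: 8100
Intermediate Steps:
X(x) = (-4 + x)/(3 + x)
G(q) = (-4 + q)/(3 + q)
o(S, t) = 11 + 13*t + S*(-4 + S)/(3 + S) (o(S, t) = (((-4 + S)/(3 + S))*S + 13*t) + 11 = (S*(-4 + S)/(3 + S) + 13*t) + 11 = (13*t + S*(-4 + S)/(3 + S)) + 11 = 11 + 13*t + S*(-4 + S)/(3 + S))
(o(4, 2³) + (-36 - 1*(-11)))² = ((4*(-4 + 4) + (3 + 4)*(11 + 13*2³))/(3 + 4) + (-36 - 1*(-11)))² = ((4*0 + 7*(11 + 13*8))/7 + (-36 + 11))² = ((0 + 7*(11 + 104))/7 - 25)² = ((0 + 7*115)/7 - 25)² = ((0 + 805)/7 - 25)² = ((⅐)*805 - 25)² = (115 - 25)² = 90² = 8100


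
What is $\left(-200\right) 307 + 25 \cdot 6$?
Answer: $-61250$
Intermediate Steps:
$\left(-200\right) 307 + 25 \cdot 6 = -61400 + 150 = -61250$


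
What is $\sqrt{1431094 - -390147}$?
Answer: $\sqrt{1821241} \approx 1349.5$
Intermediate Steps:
$\sqrt{1431094 - -390147} = \sqrt{1431094 + \left(-1226123 + 1616270\right)} = \sqrt{1431094 + 390147} = \sqrt{1821241}$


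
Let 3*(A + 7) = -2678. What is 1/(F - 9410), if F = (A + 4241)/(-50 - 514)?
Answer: -423/3982936 ≈ -0.00010620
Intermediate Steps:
A = -2699/3 (A = -7 + (⅓)*(-2678) = -7 - 2678/3 = -2699/3 ≈ -899.67)
F = -2506/423 (F = (-2699/3 + 4241)/(-50 - 514) = (10024/3)/(-564) = (10024/3)*(-1/564) = -2506/423 ≈ -5.9243)
1/(F - 9410) = 1/(-2506/423 - 9410) = 1/(-3982936/423) = -423/3982936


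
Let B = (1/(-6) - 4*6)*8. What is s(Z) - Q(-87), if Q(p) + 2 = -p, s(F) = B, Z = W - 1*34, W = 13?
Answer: -835/3 ≈ -278.33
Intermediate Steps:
Z = -21 (Z = 13 - 1*34 = 13 - 34 = -21)
B = -580/3 (B = (-⅙ - 24)*8 = -145/6*8 = -580/3 ≈ -193.33)
s(F) = -580/3
Q(p) = -2 - p
s(Z) - Q(-87) = -580/3 - (-2 - 1*(-87)) = -580/3 - (-2 + 87) = -580/3 - 1*85 = -580/3 - 85 = -835/3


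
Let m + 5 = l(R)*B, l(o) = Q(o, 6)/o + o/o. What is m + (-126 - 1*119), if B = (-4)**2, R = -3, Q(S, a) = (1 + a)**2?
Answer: -1486/3 ≈ -495.33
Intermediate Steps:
l(o) = 1 + 49/o (l(o) = (1 + 6)**2/o + o/o = 7**2/o + 1 = 49/o + 1 = 1 + 49/o)
B = 16
m = -751/3 (m = -5 + ((49 - 3)/(-3))*16 = -5 - 1/3*46*16 = -5 - 46/3*16 = -5 - 736/3 = -751/3 ≈ -250.33)
m + (-126 - 1*119) = -751/3 + (-126 - 1*119) = -751/3 + (-126 - 119) = -751/3 - 245 = -1486/3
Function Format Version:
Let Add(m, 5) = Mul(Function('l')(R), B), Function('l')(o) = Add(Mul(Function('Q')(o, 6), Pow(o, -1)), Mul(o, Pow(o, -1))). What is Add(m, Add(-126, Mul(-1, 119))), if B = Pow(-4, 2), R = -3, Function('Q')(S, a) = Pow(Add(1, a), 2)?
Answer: Rational(-1486, 3) ≈ -495.33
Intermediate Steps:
Function('l')(o) = Add(1, Mul(49, Pow(o, -1))) (Function('l')(o) = Add(Mul(Pow(Add(1, 6), 2), Pow(o, -1)), Mul(o, Pow(o, -1))) = Add(Mul(Pow(7, 2), Pow(o, -1)), 1) = Add(Mul(49, Pow(o, -1)), 1) = Add(1, Mul(49, Pow(o, -1))))
B = 16
m = Rational(-751, 3) (m = Add(-5, Mul(Mul(Pow(-3, -1), Add(49, -3)), 16)) = Add(-5, Mul(Mul(Rational(-1, 3), 46), 16)) = Add(-5, Mul(Rational(-46, 3), 16)) = Add(-5, Rational(-736, 3)) = Rational(-751, 3) ≈ -250.33)
Add(m, Add(-126, Mul(-1, 119))) = Add(Rational(-751, 3), Add(-126, Mul(-1, 119))) = Add(Rational(-751, 3), Add(-126, -119)) = Add(Rational(-751, 3), -245) = Rational(-1486, 3)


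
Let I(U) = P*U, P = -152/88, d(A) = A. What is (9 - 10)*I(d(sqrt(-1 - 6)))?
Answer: 19*I*sqrt(7)/11 ≈ 4.5699*I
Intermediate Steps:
P = -19/11 (P = -152*1/88 = -19/11 ≈ -1.7273)
I(U) = -19*U/11
(9 - 10)*I(d(sqrt(-1 - 6))) = (9 - 10)*(-19*sqrt(-1 - 6)/11) = -(-19)*sqrt(-7)/11 = -(-19)*I*sqrt(7)/11 = 19*I*sqrt(7)/11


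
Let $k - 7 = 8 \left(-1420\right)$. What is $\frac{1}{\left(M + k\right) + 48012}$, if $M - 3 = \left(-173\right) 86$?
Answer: $\frac{1}{21784} \approx 4.5905 \cdot 10^{-5}$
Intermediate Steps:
$M = -14875$ ($M = 3 - 14878 = -14875$)
$k = -11353$ ($k = 7 + 8 \left(-1420\right) = 7 - 11360 = -11353$)
$\frac{1}{\left(M + k\right) + 48012} = \frac{1}{\left(-14875 - 11353\right) + 48012} = \frac{1}{-26228 + 48012} = \frac{1}{21784}$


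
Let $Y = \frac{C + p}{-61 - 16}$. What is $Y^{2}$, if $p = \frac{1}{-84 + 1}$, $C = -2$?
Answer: $\frac{27889}{40844881} \approx 0.0006828$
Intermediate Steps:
$p = - \frac{1}{83}$ ($p = \frac{1}{-83} = - \frac{1}{83} \approx -0.012048$)
$Y = \frac{167}{6391}$ ($Y = \frac{-2 - \frac{1}{83}}{-61 - 16} = - \frac{167}{83 \left(-77\right)} = \left(- \frac{167}{83}\right) \left(- \frac{1}{77}\right) = \frac{167}{6391} \approx 0.02613$)
$Y^{2} = \left(\frac{167}{6391}\right)^{2} = \frac{27889}{40844881}$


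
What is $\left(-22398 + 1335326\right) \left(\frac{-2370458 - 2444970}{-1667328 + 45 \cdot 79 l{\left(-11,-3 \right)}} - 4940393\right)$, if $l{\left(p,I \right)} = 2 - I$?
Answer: $- \frac{10699621761856932128}{1649553} \approx -6.4864 \cdot 10^{12}$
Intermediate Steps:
$\left(-22398 + 1335326\right) \left(\frac{-2370458 - 2444970}{-1667328 + 45 \cdot 79 l{\left(-11,-3 \right)}} - 4940393\right) = \left(-22398 + 1335326\right) \left(\frac{-2370458 - 2444970}{-1667328 + 45 \cdot 79 \left(2 - -3\right)} - 4940393\right) = 1312928 \left(- \frac{4815428}{-1667328 + 3555 \left(2 + 3\right)} - 4940393\right) = 1312928 \left(- \frac{4815428}{-1667328 + 3555 \cdot 5} - 4940393\right) = 1312928 \left(- \frac{4815428}{-1667328 + 17775} - 4940393\right) = 1312928 \left(- \frac{4815428}{-1649553} - 4940393\right) = 1312928 \left(\left(-4815428\right) \left(- \frac{1}{1649553}\right) - 4940393\right) = 1312928 \left(\frac{4815428}{1649553} - 4940393\right) = 1312928 \left(- \frac{8149435278901}{1649553}\right) = - \frac{10699621761856932128}{1649553}$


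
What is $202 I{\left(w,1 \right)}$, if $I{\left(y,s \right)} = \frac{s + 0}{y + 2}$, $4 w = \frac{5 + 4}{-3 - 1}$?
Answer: $\frac{3232}{23} \approx 140.52$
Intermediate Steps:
$w = - \frac{9}{16}$ ($w = \frac{\left(5 + 4\right) \frac{1}{-3 - 1}}{4} = \frac{9 \frac{1}{-4}}{4} = \frac{9 \left(- \frac{1}{4}\right)}{4} = \frac{1}{4} \left(- \frac{9}{4}\right) = - \frac{9}{16} \approx -0.5625$)
$I{\left(y,s \right)} = \frac{s}{2 + y}$
$202 I{\left(w,1 \right)} = 202 \cdot 1 \frac{1}{2 - \frac{9}{16}} = 202 \cdot 1 \frac{1}{\frac{23}{16}} = 202 \cdot 1 \cdot \frac{16}{23} = 202 \cdot \frac{16}{23} = \frac{3232}{23}$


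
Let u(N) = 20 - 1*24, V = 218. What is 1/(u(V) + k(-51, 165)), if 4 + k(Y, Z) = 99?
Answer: 1/91 ≈ 0.010989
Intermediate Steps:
k(Y, Z) = 95 (k(Y, Z) = -4 + 99 = 95)
u(N) = -4 (u(N) = 20 - 24 = -4)
1/(u(V) + k(-51, 165)) = 1/(-4 + 95) = 1/91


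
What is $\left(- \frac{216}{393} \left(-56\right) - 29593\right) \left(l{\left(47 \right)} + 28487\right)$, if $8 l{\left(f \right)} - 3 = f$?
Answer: $- \frac{441377652423}{524} \approx -8.4232 \cdot 10^{8}$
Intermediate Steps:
$l{\left(f \right)} = \frac{3}{8} + \frac{f}{8}$
$\left(- \frac{216}{393} \left(-56\right) - 29593\right) \left(l{\left(47 \right)} + 28487\right) = \left(- \frac{216}{393} \left(-56\right) - 29593\right) \left(\left(\frac{3}{8} + \frac{1}{8} \cdot 47\right) + 28487\right) = \left(\left(-216\right) \frac{1}{393} \left(-56\right) - 29593\right) \left(\left(\frac{3}{8} + \frac{47}{8}\right) + 28487\right) = \left(\left(- \frac{72}{131}\right) \left(-56\right) - 29593\right) \left(\frac{25}{4} + 28487\right) = \left(\frac{4032}{131} - 29593\right) \frac{113973}{4} = \left(- \frac{3872651}{131}\right) \frac{113973}{4} = - \frac{441377652423}{524}$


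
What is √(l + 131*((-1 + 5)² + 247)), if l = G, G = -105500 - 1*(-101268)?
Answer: √30221 ≈ 173.84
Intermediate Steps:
G = -4232 (G = -105500 + 101268 = -4232)
l = -4232
√(l + 131*((-1 + 5)² + 247)) = √(-4232 + 131*((-1 + 5)² + 247)) = √(-4232 + 131*(4² + 247)) = √(-4232 + 131*(16 + 247)) = √(-4232 + 131*263) = √(-4232 + 34453) = √30221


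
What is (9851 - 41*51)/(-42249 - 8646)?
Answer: -1552/10179 ≈ -0.15247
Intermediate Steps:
(9851 - 41*51)/(-42249 - 8646) = (9851 - 2091)/(-50895) = 7760*(-1/50895) = -1552/10179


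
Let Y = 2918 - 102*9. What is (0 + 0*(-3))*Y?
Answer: 0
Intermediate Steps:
Y = 2000 (Y = 2918 - 1*918 = 2918 - 918 = 2000)
(0 + 0*(-3))*Y = (0 + 0*(-3))*2000 = (0 + 0)*2000 = 0*2000 = 0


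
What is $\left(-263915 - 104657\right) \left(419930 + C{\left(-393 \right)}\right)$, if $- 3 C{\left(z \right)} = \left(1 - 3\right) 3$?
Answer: $-154775177104$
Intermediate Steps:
$C{\left(z \right)} = 2$ ($C{\left(z \right)} = - \frac{\left(1 - 3\right) 3}{3} = - \frac{\left(-2\right) 3}{3} = \left(- \frac{1}{3}\right) \left(-6\right) = 2$)
$\left(-263915 - 104657\right) \left(419930 + C{\left(-393 \right)}\right) = \left(-263915 - 104657\right) \left(419930 + 2\right) = \left(-368572\right) 419932 = -154775177104$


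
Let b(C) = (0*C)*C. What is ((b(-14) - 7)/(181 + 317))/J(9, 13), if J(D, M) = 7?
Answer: -1/498 ≈ -0.0020080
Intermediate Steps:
b(C) = 0 (b(C) = 0*C = 0)
((b(-14) - 7)/(181 + 317))/J(9, 13) = ((0 - 7)/(181 + 317))/7 = -7/498*(⅐) = -7*1/498*(⅐) = -7/498*⅐ = -1/498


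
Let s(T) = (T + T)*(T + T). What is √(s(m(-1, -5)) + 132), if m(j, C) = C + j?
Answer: 2*√69 ≈ 16.613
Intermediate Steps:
s(T) = 4*T² (s(T) = (2*T)*(2*T) = 4*T²)
√(s(m(-1, -5)) + 132) = √(4*(-5 - 1)² + 132) = √(4*(-6)² + 132) = √(4*36 + 132) = √(144 + 132) = √276 = 2*√69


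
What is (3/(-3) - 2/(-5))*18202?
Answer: -54606/5 ≈ -10921.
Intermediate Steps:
(3/(-3) - 2/(-5))*18202 = (3*(-1/3) - 2*(-1/5))*18202 = (-1 + 2/5)*18202 = -3/5*18202 = -54606/5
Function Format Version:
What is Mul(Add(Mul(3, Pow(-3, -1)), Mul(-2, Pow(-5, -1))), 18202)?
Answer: Rational(-54606, 5) ≈ -10921.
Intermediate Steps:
Mul(Add(Mul(3, Pow(-3, -1)), Mul(-2, Pow(-5, -1))), 18202) = Mul(Add(Mul(3, Rational(-1, 3)), Mul(-2, Rational(-1, 5))), 18202) = Mul(Add(-1, Rational(2, 5)), 18202) = Mul(Rational(-3, 5), 18202) = Rational(-54606, 5)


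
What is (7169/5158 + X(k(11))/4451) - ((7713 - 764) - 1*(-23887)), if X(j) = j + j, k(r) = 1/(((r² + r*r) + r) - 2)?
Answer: -177685142541403/5762522758 ≈ -30835.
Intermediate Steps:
k(r) = 1/(-2 + r + 2*r²) (k(r) = 1/(((r² + r²) + r) - 2) = 1/((2*r² + r) - 2) = 1/((r + 2*r²) - 2) = 1/(-2 + r + 2*r²))
X(j) = 2*j
(7169/5158 + X(k(11))/4451) - ((7713 - 764) - 1*(-23887)) = (7169/5158 + (2/(-2 + 11 + 2*11²))/4451) - ((7713 - 764) - 1*(-23887)) = (7169*(1/5158) + (2/(-2 + 11 + 2*121))*(1/4451)) - (6949 + 23887) = (7169/5158 + (2/(-2 + 11 + 242))*(1/4451)) - 1*30836 = (7169/5158 + (2/251)*(1/4451)) - 30836 = (7169/5158 + 2/1117201) - 30836 = 8009224285/5762522758 - 30836 = -177685142541403/5762522758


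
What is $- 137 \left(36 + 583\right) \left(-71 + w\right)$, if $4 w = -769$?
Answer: $\frac{89297559}{4} \approx 2.2324 \cdot 10^{7}$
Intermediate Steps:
$w = - \frac{769}{4}$ ($w = \frac{1}{4} \left(-769\right) = - \frac{769}{4} \approx -192.25$)
$- 137 \left(36 + 583\right) \left(-71 + w\right) = - 137 \left(36 + 583\right) \left(-71 - \frac{769}{4}\right) = - 137 \cdot 619 \left(- \frac{1053}{4}\right) = \left(-137\right) \left(- \frac{651807}{4}\right) = \frac{89297559}{4}$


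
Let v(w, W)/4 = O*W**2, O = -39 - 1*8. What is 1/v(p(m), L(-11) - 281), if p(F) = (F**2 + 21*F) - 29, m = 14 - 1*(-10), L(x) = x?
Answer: -1/16029632 ≈ -6.2385e-8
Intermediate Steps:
O = -47 (O = -39 - 8 = -47)
m = 24 (m = 14 + 10 = 24)
p(F) = -29 + F**2 + 21*F
v(w, W) = -188*W**2 (v(w, W) = 4*(-47*W**2) = -188*W**2)
1/v(p(m), L(-11) - 281) = 1/(-188*(-11 - 281)**2) = 1/(-188*(-292)**2) = 1/(-188*85264) = 1/(-16029632) = -1/16029632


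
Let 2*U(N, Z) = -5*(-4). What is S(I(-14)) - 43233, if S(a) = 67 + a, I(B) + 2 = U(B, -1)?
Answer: -43158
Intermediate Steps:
U(N, Z) = 10 (U(N, Z) = (-5*(-4))/2 = (½)*20 = 10)
I(B) = 8 (I(B) = -2 + 10 = 8)
S(I(-14)) - 43233 = (67 + 8) - 43233 = 75 - 43233 = -43158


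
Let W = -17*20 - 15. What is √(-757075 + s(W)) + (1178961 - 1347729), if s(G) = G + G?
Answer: -168768 + 7*I*√15465 ≈ -1.6877e+5 + 870.51*I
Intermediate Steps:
W = -355 (W = -340 - 15 = -355)
s(G) = 2*G
√(-757075 + s(W)) + (1178961 - 1347729) = √(-757075 + 2*(-355)) + (1178961 - 1347729) = √(-757075 - 710) - 168768 = √(-757785) - 168768 = 7*I*√15465 - 168768 = -168768 + 7*I*√15465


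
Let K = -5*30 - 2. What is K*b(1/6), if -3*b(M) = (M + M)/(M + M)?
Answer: 152/3 ≈ 50.667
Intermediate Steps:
K = -152 (K = -150 - 2 = -152)
b(M) = -1/3 (b(M) = -(M + M)/(3*(M + M)) = -2*M/(3*(2*M)) = -2*M*1/(2*M)/3 = -1/3*1 = -1/3)
K*b(1/6) = -152*(-1/3) = 152/3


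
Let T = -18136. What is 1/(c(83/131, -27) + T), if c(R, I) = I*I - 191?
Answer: -1/17598 ≈ -5.6825e-5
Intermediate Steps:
c(R, I) = -191 + I² (c(R, I) = I² - 191 = -191 + I²)
1/(c(83/131, -27) + T) = 1/((-191 + (-27)²) - 18136) = 1/((-191 + 729) - 18136) = 1/(538 - 18136) = 1/(-17598) = -1/17598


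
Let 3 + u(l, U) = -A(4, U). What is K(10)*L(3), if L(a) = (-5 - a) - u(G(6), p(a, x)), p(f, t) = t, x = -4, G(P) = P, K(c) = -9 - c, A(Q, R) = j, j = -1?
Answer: 114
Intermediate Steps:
A(Q, R) = -1
u(l, U) = -2 (u(l, U) = -3 - 1*(-1) = -3 + 1 = -2)
L(a) = -3 - a (L(a) = (-5 - a) - 1*(-2) = (-5 - a) + 2 = -3 - a)
K(10)*L(3) = (-9 - 1*10)*(-3 - 1*3) = (-9 - 10)*(-3 - 3) = -19*(-6) = 114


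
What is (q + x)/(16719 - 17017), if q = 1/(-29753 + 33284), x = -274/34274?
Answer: 233305/9016101303 ≈ 2.5876e-5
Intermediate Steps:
x = -137/17137 (x = -274*1/34274 = -137/17137 ≈ -0.0079944)
q = 1/3531 ≈ 0.00028321
(q + x)/(16719 - 17017) = (1/3531 - 137/17137)/(16719 - 17017) = -466610/60510747/(-298) = -466610/60510747*(-1/298) = 233305/9016101303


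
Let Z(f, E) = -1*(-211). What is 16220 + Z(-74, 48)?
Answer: 16431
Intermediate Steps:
Z(f, E) = 211
16220 + Z(-74, 48) = 16220 + 211 = 16431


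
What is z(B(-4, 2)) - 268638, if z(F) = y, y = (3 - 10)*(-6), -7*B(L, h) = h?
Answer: -268596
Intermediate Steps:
B(L, h) = -h/7
y = 42 (y = -7*(-6) = 42)
z(F) = 42
z(B(-4, 2)) - 268638 = 42 - 268638 = -268596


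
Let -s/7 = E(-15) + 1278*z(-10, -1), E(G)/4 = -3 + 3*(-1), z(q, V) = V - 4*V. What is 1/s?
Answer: -1/26670 ≈ -3.7495e-5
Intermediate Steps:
z(q, V) = -3*V
E(G) = -24 (E(G) = 4*(-3 + 3*(-1)) = 4*(-3 - 3) = 4*(-6) = -24)
s = -26670 (s = -7*(-24 + 1278*(-3*(-1))) = -7*(-24 + 1278*3) = -7*(-24 + 3834) = -7*3810 = -26670)
1/s = 1/(-26670) = -1/26670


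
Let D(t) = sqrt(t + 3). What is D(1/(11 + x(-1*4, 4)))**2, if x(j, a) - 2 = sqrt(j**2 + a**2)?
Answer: 424/137 - 4*sqrt(2)/137 ≈ 3.0536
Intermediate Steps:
x(j, a) = 2 + sqrt(a**2 + j**2) (x(j, a) = 2 + sqrt(j**2 + a**2) = 2 + sqrt(a**2 + j**2))
D(t) = sqrt(3 + t)
D(1/(11 + x(-1*4, 4)))**2 = (sqrt(3 + 1/(11 + (2 + sqrt(4**2 + (-1*4)**2)))))**2 = (sqrt(3 + 1/(11 + (2 + sqrt(16 + (-4)**2)))))**2 = (sqrt(3 + 1/(11 + (2 + sqrt(16 + 16)))))**2 = (sqrt(3 + 1/(11 + (2 + sqrt(32)))))**2 = (sqrt(3 + 1/(11 + (2 + 4*sqrt(2)))))**2 = (sqrt(3 + 1/(13 + 4*sqrt(2))))**2 = 3 + 1/(13 + 4*sqrt(2))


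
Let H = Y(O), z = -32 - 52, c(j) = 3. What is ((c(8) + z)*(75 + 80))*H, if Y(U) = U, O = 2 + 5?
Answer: -87885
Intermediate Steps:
z = -84
O = 7
H = 7
((c(8) + z)*(75 + 80))*H = ((3 - 84)*(75 + 80))*7 = -81*155*7 = -12555*7 = -87885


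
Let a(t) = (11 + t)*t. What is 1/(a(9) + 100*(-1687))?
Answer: -1/168520 ≈ -5.9340e-6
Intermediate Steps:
a(t) = t*(11 + t)
1/(a(9) + 100*(-1687)) = 1/(9*(11 + 9) + 100*(-1687)) = 1/(9*20 - 168700) = 1/(180 - 168700) = 1/(-168520) = -1/168520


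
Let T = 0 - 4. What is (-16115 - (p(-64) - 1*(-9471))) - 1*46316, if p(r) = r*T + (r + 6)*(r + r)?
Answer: -79582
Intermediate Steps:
T = -4
p(r) = -4*r + 2*r*(6 + r) (p(r) = r*(-4) + (r + 6)*(r + r) = -4*r + (6 + r)*(2*r) = -4*r + 2*r*(6 + r))
(-16115 - (p(-64) - 1*(-9471))) - 1*46316 = (-16115 - (2*(-64)*(4 - 64) - 1*(-9471))) - 1*46316 = (-16115 - (2*(-64)*(-60) + 9471)) - 46316 = (-16115 - (7680 + 9471)) - 46316 = (-16115 - 1*17151) - 46316 = (-16115 - 17151) - 46316 = -33266 - 46316 = -79582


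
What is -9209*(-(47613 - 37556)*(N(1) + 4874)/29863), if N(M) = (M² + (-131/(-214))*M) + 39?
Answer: 97405604604751/6390682 ≈ 1.5242e+7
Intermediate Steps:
N(M) = 39 + M² + 131*M/214 (N(M) = (M² + (-131*(-1/214))*M) + 39 = (M² + 131*M/214) + 39 = 39 + M² + 131*M/214)
-9209*(-(47613 - 37556)*(N(1) + 4874)/29863) = -9209*(-(47613 - 37556)*((39 + 1² + (131/214)*1) + 4874)/29863) = -9209/((-29863*1/(10057*((39 + 1 + 131/214) + 4874)))) = -9209/((-29863*1/(10057*(8691/214 + 4874)))) = -9209/((-29863/(10057*(1051727/214)))) = -9209/((-29863/10577218439/214)) = -9209/((-29863*214/10577218439)) = -9209/(-6390682/10577218439) = -9209*(-10577218439/6390682) = 97405604604751/6390682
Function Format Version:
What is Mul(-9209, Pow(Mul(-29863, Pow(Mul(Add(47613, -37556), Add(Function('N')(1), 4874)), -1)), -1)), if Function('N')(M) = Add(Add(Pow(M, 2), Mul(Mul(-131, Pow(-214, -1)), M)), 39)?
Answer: Rational(97405604604751, 6390682) ≈ 1.5242e+7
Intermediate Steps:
Function('N')(M) = Add(39, Pow(M, 2), Mul(Rational(131, 214), M)) (Function('N')(M) = Add(Add(Pow(M, 2), Mul(Mul(-131, Rational(-1, 214)), M)), 39) = Add(Add(Pow(M, 2), Mul(Rational(131, 214), M)), 39) = Add(39, Pow(M, 2), Mul(Rational(131, 214), M)))
Mul(-9209, Pow(Mul(-29863, Pow(Mul(Add(47613, -37556), Add(Function('N')(1), 4874)), -1)), -1)) = Mul(-9209, Pow(Mul(-29863, Pow(Mul(Add(47613, -37556), Add(Add(39, Pow(1, 2), Mul(Rational(131, 214), 1)), 4874)), -1)), -1)) = Mul(-9209, Pow(Mul(-29863, Pow(Mul(10057, Add(Add(39, 1, Rational(131, 214)), 4874)), -1)), -1)) = Mul(-9209, Pow(Mul(-29863, Pow(Mul(10057, Add(Rational(8691, 214), 4874)), -1)), -1)) = Mul(-9209, Pow(Mul(-29863, Pow(Mul(10057, Rational(1051727, 214)), -1)), -1)) = Mul(-9209, Pow(Mul(-29863, Pow(Rational(10577218439, 214), -1)), -1)) = Mul(-9209, Pow(Mul(-29863, Rational(214, 10577218439)), -1)) = Mul(-9209, Pow(Rational(-6390682, 10577218439), -1)) = Mul(-9209, Rational(-10577218439, 6390682)) = Rational(97405604604751, 6390682)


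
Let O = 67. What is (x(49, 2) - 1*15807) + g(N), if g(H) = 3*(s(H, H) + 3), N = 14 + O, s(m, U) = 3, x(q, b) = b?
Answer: -15787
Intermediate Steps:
N = 81 (N = 14 + 67 = 81)
g(H) = 18 (g(H) = 3*(3 + 3) = 3*6 = 18)
(x(49, 2) - 1*15807) + g(N) = (2 - 1*15807) + 18 = (2 - 15807) + 18 = -15805 + 18 = -15787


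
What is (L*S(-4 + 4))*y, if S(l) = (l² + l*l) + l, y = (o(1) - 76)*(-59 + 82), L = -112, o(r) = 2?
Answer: 0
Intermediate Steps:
y = -1702 (y = (2 - 76)*(-59 + 82) = -74*23 = -1702)
S(l) = l + 2*l² (S(l) = (l² + l²) + l = 2*l² + l = l + 2*l²)
(L*S(-4 + 4))*y = -112*(-4 + 4)*(1 + 2*(-4 + 4))*(-1702) = -0*(1 + 2*0)*(-1702) = -0*(1 + 0)*(-1702) = -0*(-1702) = -112*0*(-1702) = 0*(-1702) = 0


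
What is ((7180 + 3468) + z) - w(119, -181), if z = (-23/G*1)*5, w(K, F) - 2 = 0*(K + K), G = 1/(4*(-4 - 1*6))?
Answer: 15246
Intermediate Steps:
G = -1/40 (G = 1/(4*(-4 - 6)) = 1/(4*(-10)) = 1/(-40) = -1/40 ≈ -0.025000)
w(K, F) = 2 (w(K, F) = 2 + 0*(K + K) = 2 + 0*(2*K) = 2 + 0 = 2)
z = 4600 (z = (-23/(-1/40)*1)*5 = (-23*(-40)*1)*5 = (920*1)*5 = 920*5 = 4600)
((7180 + 3468) + z) - w(119, -181) = ((7180 + 3468) + 4600) - 1*2 = (10648 + 4600) - 2 = 15248 - 2 = 15246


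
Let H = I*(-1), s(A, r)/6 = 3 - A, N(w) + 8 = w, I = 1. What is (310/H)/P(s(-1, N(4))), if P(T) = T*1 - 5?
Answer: -310/19 ≈ -16.316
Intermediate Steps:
N(w) = -8 + w
s(A, r) = 18 - 6*A (s(A, r) = 6*(3 - A) = 18 - 6*A)
P(T) = -5 + T (P(T) = T - 5 = -5 + T)
H = -1 (H = 1*(-1) = -1)
(310/H)/P(s(-1, N(4))) = (310/(-1))/(-5 + (18 - 6*(-1))) = (310*(-1))/(-5 + (18 + 6)) = -310/(-5 + 24) = -310/19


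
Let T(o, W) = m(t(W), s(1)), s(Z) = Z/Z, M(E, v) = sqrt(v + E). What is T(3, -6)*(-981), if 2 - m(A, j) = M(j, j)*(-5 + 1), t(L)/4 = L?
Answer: -1962 - 3924*sqrt(2) ≈ -7511.4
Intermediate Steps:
M(E, v) = sqrt(E + v)
s(Z) = 1
t(L) = 4*L
m(A, j) = 2 + 4*sqrt(2)*sqrt(j) (m(A, j) = 2 - sqrt(j + j)*(-5 + 1) = 2 - sqrt(2*j)*(-4) = 2 - sqrt(2)*sqrt(j)*(-4) = 2 - (-4)*sqrt(2)*sqrt(j) = 2 + 4*sqrt(2)*sqrt(j))
T(o, W) = 2 + 4*sqrt(2) (T(o, W) = 2 + 4*sqrt(2)*sqrt(1) = 2 + 4*sqrt(2)*1 = 2 + 4*sqrt(2))
T(3, -6)*(-981) = (2 + 4*sqrt(2))*(-981) = -1962 - 3924*sqrt(2)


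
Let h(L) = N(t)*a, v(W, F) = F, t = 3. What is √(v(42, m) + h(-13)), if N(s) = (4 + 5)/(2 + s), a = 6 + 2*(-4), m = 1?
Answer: I*√65/5 ≈ 1.6125*I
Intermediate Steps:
a = -2 (a = 6 - 8 = -2)
N(s) = 9/(2 + s)
h(L) = -18/5 (h(L) = (9/(2 + 3))*(-2) = (9/5)*(-2) = -18/5)
√(v(42, m) + h(-13)) = √(1 - 18/5) = √(-13/5) = I*√65/5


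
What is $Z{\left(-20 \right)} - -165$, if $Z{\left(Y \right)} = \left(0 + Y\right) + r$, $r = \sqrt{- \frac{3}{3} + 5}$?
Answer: $147$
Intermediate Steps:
$r = 2$ ($r = \sqrt{\left(-3\right) \frac{1}{3} + 5} = \sqrt{-1 + 5} = \sqrt{4} = 2$)
$Z{\left(Y \right)} = 2 + Y$ ($Z{\left(Y \right)} = \left(0 + Y\right) + 2 = Y + 2 = 2 + Y$)
$Z{\left(-20 \right)} - -165 = \left(2 - 20\right) - -165 = -18 + 165 = 147$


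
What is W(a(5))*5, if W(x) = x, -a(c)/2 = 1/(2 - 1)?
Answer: -10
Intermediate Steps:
a(c) = -2 (a(c) = -2/(2 - 1) = -2/1 = -2*1 = -2)
W(a(5))*5 = -2*5 = -10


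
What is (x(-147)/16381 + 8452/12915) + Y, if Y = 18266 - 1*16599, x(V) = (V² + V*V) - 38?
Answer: 353367667117/211560615 ≈ 1670.3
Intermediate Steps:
x(V) = -38 + 2*V² (x(V) = (V² + V²) - 38 = 2*V² - 38 = -38 + 2*V²)
Y = 1667 (Y = 18266 - 16599 = 1667)
(x(-147)/16381 + 8452/12915) + Y = ((-38 + 2*(-147)²)/16381 + 8452/12915) + 1667 = ((-38 + 2*21609)*(1/16381) + 8452*(1/12915)) + 1667 = ((-38 + 43218)*(1/16381) + 8452/12915) + 1667 = (43180*(1/16381) + 8452/12915) + 1667 = (43180/16381 + 8452/12915) + 1667 = 696121912/211560615 + 1667 = 353367667117/211560615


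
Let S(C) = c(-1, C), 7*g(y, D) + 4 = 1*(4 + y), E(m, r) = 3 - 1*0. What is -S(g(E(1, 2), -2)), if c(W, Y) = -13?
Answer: 13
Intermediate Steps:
E(m, r) = 3 (E(m, r) = 3 + 0 = 3)
g(y, D) = y/7 (g(y, D) = -4/7 + (1*(4 + y))/7 = -4/7 + (4 + y)/7 = -4/7 + (4/7 + y/7) = y/7)
S(C) = -13
-S(g(E(1, 2), -2)) = -1*(-13) = 13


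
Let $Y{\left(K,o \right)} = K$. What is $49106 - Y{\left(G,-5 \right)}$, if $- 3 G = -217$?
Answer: $\frac{147101}{3} \approx 49034.0$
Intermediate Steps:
$G = \frac{217}{3}$ ($G = \left(- \frac{1}{3}\right) \left(-217\right) = \frac{217}{3} \approx 72.333$)
$49106 - Y{\left(G,-5 \right)} = 49106 - \frac{217}{3} = \frac{147101}{3}$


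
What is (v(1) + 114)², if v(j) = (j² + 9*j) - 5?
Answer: 14161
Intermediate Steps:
v(j) = -5 + j² + 9*j
(v(1) + 114)² = ((-5 + 1² + 9*1) + 114)² = ((-5 + 1 + 9) + 114)² = (5 + 114)² = 119² = 14161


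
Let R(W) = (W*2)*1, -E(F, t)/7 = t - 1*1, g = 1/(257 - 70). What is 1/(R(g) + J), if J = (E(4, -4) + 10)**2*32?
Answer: 187/12117602 ≈ 1.5432e-5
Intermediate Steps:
g = 1/187 ≈ 0.0053476
E(F, t) = 7 - 7*t (E(F, t) = -7*(t - 1*1) = -7*(t - 1) = -7*(-1 + t) = 7 - 7*t)
R(W) = 2*W (R(W) = (2*W)*1 = 2*W)
J = 64800 (J = ((7 - 7*(-4)) + 10)**2*32 = ((7 + 28) + 10)**2*32 = (35 + 10)**2*32 = 45**2*32 = 2025*32 = 64800)
1/(R(g) + J) = 1/(2*(1/187) + 64800) = 1/(2/187 + 64800) = 1/(12117602/187) = 187/12117602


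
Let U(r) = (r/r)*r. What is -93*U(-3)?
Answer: 279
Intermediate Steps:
U(r) = r (U(r) = 1*r = r)
-93*U(-3) = -93*(-3) = 279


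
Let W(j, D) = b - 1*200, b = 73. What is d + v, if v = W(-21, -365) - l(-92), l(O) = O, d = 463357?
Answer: 463322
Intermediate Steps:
W(j, D) = -127 (W(j, D) = 73 - 1*200 = 73 - 200 = -127)
v = -35 (v = -127 - 1*(-92) = -127 + 92 = -35)
d + v = 463357 - 35 = 463322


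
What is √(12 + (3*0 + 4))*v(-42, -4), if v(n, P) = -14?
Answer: -56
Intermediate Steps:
√(12 + (3*0 + 4))*v(-42, -4) = √(12 + (3*0 + 4))*(-14) = √(12 + (0 + 4))*(-14) = √(12 + 4)*(-14) = √16*(-14) = 4*(-14) = -56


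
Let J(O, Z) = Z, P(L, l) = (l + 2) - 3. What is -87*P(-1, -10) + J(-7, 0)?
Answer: 957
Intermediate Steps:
P(L, l) = -1 + l (P(L, l) = (2 + l) - 3 = -1 + l)
-87*P(-1, -10) + J(-7, 0) = -87*(-1 - 10) + 0 = -87*(-11) + 0 = 957 + 0 = 957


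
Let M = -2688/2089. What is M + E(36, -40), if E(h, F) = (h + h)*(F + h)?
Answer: -604320/2089 ≈ -289.29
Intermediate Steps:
E(h, F) = 2*h*(F + h) (E(h, F) = (2*h)*(F + h) = 2*h*(F + h))
M = -2688/2089 (M = -2688*1/2089 = -2688/2089 ≈ -1.2867)
M + E(36, -40) = -2688/2089 + 2*36*(-40 + 36) = -2688/2089 + 2*36*(-4) = -2688/2089 - 288 = -604320/2089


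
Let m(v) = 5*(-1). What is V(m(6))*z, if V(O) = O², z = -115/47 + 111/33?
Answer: 11850/517 ≈ 22.921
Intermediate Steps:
z = 474/517 (z = -115*1/47 + 111*(1/33) = -115/47 + 37/11 = 474/517 ≈ 0.91683)
m(v) = -5
V(m(6))*z = (-5)²*(474/517) = 25*(474/517) = 11850/517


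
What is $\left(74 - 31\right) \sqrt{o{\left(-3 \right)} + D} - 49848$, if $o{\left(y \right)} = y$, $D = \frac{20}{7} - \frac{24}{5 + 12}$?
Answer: $-49848 + \frac{43 i \sqrt{22015}}{119} \approx -49848.0 + 53.614 i$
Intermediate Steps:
$D = \frac{172}{119}$ ($D = 20 \cdot \frac{1}{7} - \frac{24}{17} = \frac{20}{7} - \frac{24}{17} = \frac{172}{119} \approx 1.4454$)
$\left(74 - 31\right) \sqrt{o{\left(-3 \right)} + D} - 49848 = \left(74 - 31\right) \sqrt{-3 + \frac{172}{119}} - 49848 = 43 \sqrt{- \frac{185}{119}} - 49848 = 43 \frac{i \sqrt{22015}}{119} - 49848 = \frac{43 i \sqrt{22015}}{119} - 49848 = -49848 + \frac{43 i \sqrt{22015}}{119}$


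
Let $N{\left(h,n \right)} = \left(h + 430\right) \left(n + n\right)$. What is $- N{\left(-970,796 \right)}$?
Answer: $859680$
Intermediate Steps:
$N{\left(h,n \right)} = 2 n \left(430 + h\right)$ ($N{\left(h,n \right)} = \left(430 + h\right) 2 n = 2 n \left(430 + h\right)$)
$- N{\left(-970,796 \right)} = - 2 \cdot 796 \left(430 - 970\right) = - 2 \cdot 796 \left(-540\right) = \left(-1\right) \left(-859680\right) = 859680$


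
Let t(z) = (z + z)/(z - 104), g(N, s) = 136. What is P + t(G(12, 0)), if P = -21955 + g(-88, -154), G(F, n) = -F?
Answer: -632745/29 ≈ -21819.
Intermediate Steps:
P = -21819 (P = -21955 + 136 = -21819)
t(z) = 2*z/(-104 + z) (t(z) = (2*z)/(-104 + z) = 2*z/(-104 + z))
P + t(G(12, 0)) = -21819 + 2*(-1*12)/(-104 - 1*12) = -21819 + 2*(-12)/(-104 - 12) = -21819 + 2*(-12)/(-116) = -21819 + 2*(-12)*(-1/116) = -21819 + 6/29 = -632745/29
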